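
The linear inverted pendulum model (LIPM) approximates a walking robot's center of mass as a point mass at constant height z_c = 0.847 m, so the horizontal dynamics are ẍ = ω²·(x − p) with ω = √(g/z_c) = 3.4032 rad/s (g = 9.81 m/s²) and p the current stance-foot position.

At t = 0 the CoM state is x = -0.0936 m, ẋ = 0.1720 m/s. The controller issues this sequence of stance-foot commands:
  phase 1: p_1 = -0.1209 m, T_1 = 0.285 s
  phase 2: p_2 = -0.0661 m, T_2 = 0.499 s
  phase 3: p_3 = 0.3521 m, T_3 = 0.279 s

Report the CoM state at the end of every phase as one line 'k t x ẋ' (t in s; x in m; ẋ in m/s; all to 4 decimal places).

1 0.2850 -0.0226 0.3644
2 0.7840 0.3393 1.4193
3 1.0630 0.7913 2.0608

phase 1: p=-0.1209, T=0.285, ωT=0.969912, cosh=1.508414, sinh=1.129298; start (x,ẋ)=(-0.093600, 0.172000) → end (x,ẋ)=(-0.022645, 0.364367)
phase 2: p=-0.0661, T=0.499, ωT=1.698197, cosh=2.823549, sinh=2.640536; start (x,ẋ)=(-0.022645, 0.364367) → end (x,ẋ)=(0.339310, 1.419309)
phase 3: p=0.3521, T=0.279, ωT=0.949493, cosh=1.485668, sinh=1.098731; start (x,ẋ)=(0.339310, 1.419309) → end (x,ẋ)=(0.791325, 2.060797)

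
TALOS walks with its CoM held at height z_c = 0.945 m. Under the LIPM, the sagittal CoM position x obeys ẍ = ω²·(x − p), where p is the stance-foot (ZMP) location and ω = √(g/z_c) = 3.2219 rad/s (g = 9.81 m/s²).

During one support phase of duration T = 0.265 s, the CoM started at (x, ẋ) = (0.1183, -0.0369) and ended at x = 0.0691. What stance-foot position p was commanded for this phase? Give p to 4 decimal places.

p = 0.2169

ωT = 3.2219·0.265 = 0.853804; cosh(ωT) = 1.387177, sinh(ωT) = 0.961385
x(T) = p + (x₀−p)·cosh(ωT) + (ẋ₀/ω)·sinh(ωT) ⇒ p·(1 − cosh) = x(T) − x₀·cosh − (ẋ₀/ω)·sinh
numerator   = 0.0691 − (0.1183)·1.387177 − (-0.0369/3.2219)·0.961385 = -0.083992
denominator = 1 − 1.387177 = -0.387177
p = -0.083992 / -0.387177 = 0.2169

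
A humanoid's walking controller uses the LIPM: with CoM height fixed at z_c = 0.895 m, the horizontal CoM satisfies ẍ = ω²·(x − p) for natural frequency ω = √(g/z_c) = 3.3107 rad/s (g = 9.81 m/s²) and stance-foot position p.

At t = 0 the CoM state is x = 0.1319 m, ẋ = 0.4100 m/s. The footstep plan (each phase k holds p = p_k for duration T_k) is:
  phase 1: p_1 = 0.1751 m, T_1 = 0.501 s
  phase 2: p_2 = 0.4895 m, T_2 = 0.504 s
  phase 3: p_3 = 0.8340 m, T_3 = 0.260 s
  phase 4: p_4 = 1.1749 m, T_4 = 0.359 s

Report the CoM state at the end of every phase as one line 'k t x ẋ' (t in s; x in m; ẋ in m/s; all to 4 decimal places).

phase 1: p=0.1751, T=0.501, ωT=1.658661, cosh=2.721333, sinh=2.530939; start (x,ẋ)=(0.131900, 0.410000) → end (x,ẋ)=(0.370972, 0.753766)
phase 2: p=0.4895, T=0.504, ωT=1.668593, cosh=2.746605, sinh=2.558093; start (x,ẋ)=(0.370972, 0.753766) → end (x,ẋ)=(0.746366, 1.066475)
phase 3: p=0.8340, T=0.260, ωT=0.860782, cosh=1.393920, sinh=0.971089; start (x,ẋ)=(0.746366, 1.066475) → end (x,ẋ)=(1.024662, 1.204841)
phase 4: p=1.1749, T=0.359, ωT=1.188541, cosh=1.793478, sinh=1.488812; start (x,ẋ)=(1.024662, 1.204841) → end (x,ẋ)=(1.447266, 1.420332)

1 0.5010 0.3710 0.7538
2 1.0050 0.7464 1.0665
3 1.2650 1.0247 1.2048
4 1.6240 1.4473 1.4203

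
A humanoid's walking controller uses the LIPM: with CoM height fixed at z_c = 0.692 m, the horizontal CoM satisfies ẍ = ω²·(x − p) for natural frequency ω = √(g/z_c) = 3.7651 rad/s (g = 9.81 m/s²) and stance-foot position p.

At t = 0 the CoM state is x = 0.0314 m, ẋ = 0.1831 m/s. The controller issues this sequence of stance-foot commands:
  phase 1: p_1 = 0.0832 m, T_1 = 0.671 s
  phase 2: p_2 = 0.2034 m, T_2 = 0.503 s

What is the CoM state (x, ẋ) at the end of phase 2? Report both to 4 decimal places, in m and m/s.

x = -0.3373, ẋ = -1.9632

phase 1: p=0.0832, T=0.671, ωT=2.526382, cosh=6.294059, sinh=6.214112; start (x,ẋ)=(0.031400, 0.183100) → end (x,ẋ)=(0.059365, -0.059509)
phase 2: p=0.2034, T=0.503, ωT=1.893845, cosh=3.397682, sinh=3.247190; start (x,ẋ)=(0.059365, -0.059509) → end (x,ẋ)=(-0.337308, -1.963162)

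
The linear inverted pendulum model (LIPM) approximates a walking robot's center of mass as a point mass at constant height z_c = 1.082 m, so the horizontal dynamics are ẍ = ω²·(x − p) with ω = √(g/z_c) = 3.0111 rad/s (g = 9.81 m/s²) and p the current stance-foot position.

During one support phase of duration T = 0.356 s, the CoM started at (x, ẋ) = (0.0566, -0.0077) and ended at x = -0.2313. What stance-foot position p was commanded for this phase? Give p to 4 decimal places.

p = 0.5071

ωT = 3.0111·0.356 = 1.071952; cosh(ωT) = 1.631707, sinh(ωT) = 1.289367
x(T) = p + (x₀−p)·cosh(ωT) + (ẋ₀/ω)·sinh(ωT) ⇒ p·(1 − cosh) = x(T) − x₀·cosh − (ẋ₀/ω)·sinh
numerator   = -0.2313 − (0.0566)·1.631707 − (-0.0077/3.0111)·1.289367 = -0.320357
denominator = 1 − 1.631707 = -0.631707
p = -0.320357 / -0.631707 = 0.5071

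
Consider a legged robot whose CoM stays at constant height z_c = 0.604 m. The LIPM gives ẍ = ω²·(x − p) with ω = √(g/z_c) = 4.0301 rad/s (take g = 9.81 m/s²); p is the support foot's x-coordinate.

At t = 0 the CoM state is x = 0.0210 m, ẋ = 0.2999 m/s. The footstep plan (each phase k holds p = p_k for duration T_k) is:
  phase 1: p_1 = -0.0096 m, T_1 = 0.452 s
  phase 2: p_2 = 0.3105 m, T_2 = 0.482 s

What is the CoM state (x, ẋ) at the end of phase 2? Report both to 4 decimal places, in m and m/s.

phase 1: p=-0.0096, T=0.452, ωT=1.821605, cosh=3.171770, sinh=3.010004; start (x,ẋ)=(0.021000, 0.299900) → end (x,ẋ)=(0.311446, 1.322411)
phase 2: p=0.3105, T=0.482, ωT=1.942508, cosh=3.559785, sinh=3.416441; start (x,ẋ)=(0.311446, 1.322411) → end (x,ẋ)=(1.434915, 4.720518)

x = 1.4349, ẋ = 4.7205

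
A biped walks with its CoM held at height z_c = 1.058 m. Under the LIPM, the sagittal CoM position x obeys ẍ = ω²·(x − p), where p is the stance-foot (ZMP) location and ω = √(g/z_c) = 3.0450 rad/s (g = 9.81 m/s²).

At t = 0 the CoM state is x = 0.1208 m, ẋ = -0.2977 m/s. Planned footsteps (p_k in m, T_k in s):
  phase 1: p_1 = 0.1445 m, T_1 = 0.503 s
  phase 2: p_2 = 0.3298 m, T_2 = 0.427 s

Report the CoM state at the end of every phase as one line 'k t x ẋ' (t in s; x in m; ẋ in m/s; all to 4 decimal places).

1 0.5030 -0.1284 -0.8798
2 0.9300 -1.0644 -4.1048

phase 1: p=0.1445, T=0.503, ωT=1.531635, cosh=2.420958, sinh=2.204776; start (x,ẋ)=(0.120800, -0.297700) → end (x,ẋ)=(-0.128431, -0.879830)
phase 2: p=0.3298, T=0.427, ωT=1.300215, cosh=1.971279, sinh=1.698806; start (x,ẋ)=(-0.128431, -0.879830) → end (x,ẋ)=(-1.064358, -4.104756)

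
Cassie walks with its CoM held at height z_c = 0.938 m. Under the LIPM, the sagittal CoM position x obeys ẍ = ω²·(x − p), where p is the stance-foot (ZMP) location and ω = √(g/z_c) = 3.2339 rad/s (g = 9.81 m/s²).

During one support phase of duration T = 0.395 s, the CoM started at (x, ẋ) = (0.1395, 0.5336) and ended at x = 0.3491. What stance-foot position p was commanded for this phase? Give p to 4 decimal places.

ωT = 3.2339·0.395 = 1.277391; cosh(ωT) = 1.933015, sinh(ωT) = 1.654251
x(T) = p + (x₀−p)·cosh(ωT) + (ẋ₀/ω)·sinh(ωT) ⇒ p·(1 − cosh) = x(T) − x₀·cosh − (ẋ₀/ω)·sinh
numerator   = 0.3491 − (0.1395)·1.933015 − (0.5336/3.2339)·1.654251 = -0.193510
denominator = 1 − 1.933015 = -0.933015
p = -0.193510 / -0.933015 = 0.2074

p = 0.2074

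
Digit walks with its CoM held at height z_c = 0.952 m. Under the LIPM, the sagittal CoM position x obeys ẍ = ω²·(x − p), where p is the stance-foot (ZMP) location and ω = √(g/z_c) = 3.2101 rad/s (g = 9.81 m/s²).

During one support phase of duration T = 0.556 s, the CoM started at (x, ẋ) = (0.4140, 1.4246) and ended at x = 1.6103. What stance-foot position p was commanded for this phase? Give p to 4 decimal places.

ωT = 3.2101·0.556 = 1.784816; cosh(ωT) = 3.063155, sinh(ωT) = 2.895327
x(T) = p + (x₀−p)·cosh(ωT) + (ẋ₀/ω)·sinh(ωT) ⇒ p·(1 − cosh) = x(T) − x₀·cosh − (ẋ₀/ω)·sinh
numerator   = 1.6103 − (0.4140)·3.063155 − (1.4246/3.2101)·2.895327 = -0.942754
denominator = 1 − 3.063155 = -2.063155
p = -0.942754 / -2.063155 = 0.4569

p = 0.4569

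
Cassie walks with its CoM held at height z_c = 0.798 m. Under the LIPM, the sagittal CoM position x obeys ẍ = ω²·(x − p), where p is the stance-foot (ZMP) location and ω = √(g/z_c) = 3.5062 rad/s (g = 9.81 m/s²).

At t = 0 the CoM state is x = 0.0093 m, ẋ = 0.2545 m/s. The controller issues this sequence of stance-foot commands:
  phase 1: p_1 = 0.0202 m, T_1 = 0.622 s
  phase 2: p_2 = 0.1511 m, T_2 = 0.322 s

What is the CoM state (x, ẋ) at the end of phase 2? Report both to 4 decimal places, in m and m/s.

x = 0.7705, ẋ = 2.3309

phase 1: p=0.0202, T=0.622, ωT=2.180856, cosh=4.483415, sinh=4.370470; start (x,ẋ)=(0.009300, 0.254500) → end (x,ẋ)=(0.288564, 0.974000)
phase 2: p=0.1511, T=0.322, ωT=1.128996, cosh=1.707954, sinh=1.384597; start (x,ẋ)=(0.288564, 0.974000) → end (x,ẋ)=(0.770515, 2.330893)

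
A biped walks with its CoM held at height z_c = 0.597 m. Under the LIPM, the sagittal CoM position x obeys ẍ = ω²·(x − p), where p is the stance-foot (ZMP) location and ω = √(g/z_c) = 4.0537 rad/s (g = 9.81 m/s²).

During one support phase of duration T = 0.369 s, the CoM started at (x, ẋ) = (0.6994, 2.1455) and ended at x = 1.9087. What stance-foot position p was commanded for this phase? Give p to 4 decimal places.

ωT = 4.0537·0.369 = 1.495815; cosh(ωT) = 2.343520, sinh(ωT) = 2.119454
x(T) = p + (x₀−p)·cosh(ωT) + (ẋ₀/ω)·sinh(ωT) ⇒ p·(1 − cosh) = x(T) − x₀·cosh − (ẋ₀/ω)·sinh
numerator   = 1.9087 − (0.6994)·2.343520 − (2.1455/4.0537)·2.119454 = -0.852120
denominator = 1 − 2.343520 = -1.343520
p = -0.852120 / -1.343520 = 0.6342

p = 0.6342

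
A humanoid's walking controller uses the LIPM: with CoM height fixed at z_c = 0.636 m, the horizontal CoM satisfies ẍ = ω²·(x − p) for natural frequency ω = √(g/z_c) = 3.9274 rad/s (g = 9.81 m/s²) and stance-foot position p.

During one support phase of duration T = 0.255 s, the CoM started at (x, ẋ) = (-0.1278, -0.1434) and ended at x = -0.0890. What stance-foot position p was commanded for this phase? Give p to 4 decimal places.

ωT = 3.9274·0.255 = 1.001487; cosh(ωT) = 1.544830, sinh(ωT) = 1.177497
x(T) = p + (x₀−p)·cosh(ωT) + (ẋ₀/ω)·sinh(ωT) ⇒ p·(1 − cosh) = x(T) − x₀·cosh − (ẋ₀/ω)·sinh
numerator   = -0.0890 − (-0.1278)·1.544830 − (-0.1434/3.9274)·1.177497 = 0.151423
denominator = 1 − 1.544830 = -0.544830
p = 0.151423 / -0.544830 = -0.2779

p = -0.2779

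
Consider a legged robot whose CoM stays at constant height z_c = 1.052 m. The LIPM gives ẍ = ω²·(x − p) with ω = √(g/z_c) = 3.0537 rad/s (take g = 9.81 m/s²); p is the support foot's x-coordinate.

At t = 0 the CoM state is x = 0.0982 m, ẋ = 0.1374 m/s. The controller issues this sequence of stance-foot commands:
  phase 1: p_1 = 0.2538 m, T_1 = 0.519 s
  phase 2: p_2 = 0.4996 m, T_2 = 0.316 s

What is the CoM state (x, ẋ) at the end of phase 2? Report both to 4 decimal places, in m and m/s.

phase 1: p=0.2538, T=0.519, ωT=1.584870, cosh=2.541816, sinh=2.336842; start (x,ẋ)=(0.098200, 0.137400) → end (x,ẋ)=(-0.036561, -0.761118)
phase 2: p=0.4996, T=0.316, ωT=0.964969, cosh=1.502851, sinh=1.121856; start (x,ẋ)=(-0.036561, -0.761118) → end (x,ẋ)=(-0.585787, -2.980635)

x = -0.5858, ẋ = -2.9806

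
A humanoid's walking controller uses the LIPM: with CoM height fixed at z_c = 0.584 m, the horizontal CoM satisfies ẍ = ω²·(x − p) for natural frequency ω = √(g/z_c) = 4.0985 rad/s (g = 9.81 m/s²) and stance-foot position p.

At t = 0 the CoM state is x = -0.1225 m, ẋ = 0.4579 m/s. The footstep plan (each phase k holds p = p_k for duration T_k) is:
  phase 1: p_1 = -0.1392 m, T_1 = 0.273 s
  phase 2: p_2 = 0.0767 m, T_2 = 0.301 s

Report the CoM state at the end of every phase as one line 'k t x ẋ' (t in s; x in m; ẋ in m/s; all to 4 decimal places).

phase 1: p=-0.1392, T=0.273, ωT=1.118891, cosh=1.694049, sinh=1.367407; start (x,ẋ)=(-0.122500, 0.457900) → end (x,ẋ)=(0.041863, 0.869297)
phase 2: p=0.0767, T=0.301, ωT=1.233648, cosh=1.862481, sinh=1.571253; start (x,ẋ)=(0.041863, 0.869297) → end (x,ẋ)=(0.345081, 1.394704)

1 0.2730 0.0419 0.8693
2 0.5740 0.3451 1.3947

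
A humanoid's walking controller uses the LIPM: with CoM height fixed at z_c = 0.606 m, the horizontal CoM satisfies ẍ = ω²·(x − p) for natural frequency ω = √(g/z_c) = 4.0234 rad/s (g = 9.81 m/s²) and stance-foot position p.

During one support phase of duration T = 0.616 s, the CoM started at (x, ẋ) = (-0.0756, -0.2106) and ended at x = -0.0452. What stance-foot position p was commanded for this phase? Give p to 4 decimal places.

ωT = 4.0234·0.616 = 2.478414; cosh(ωT) = 6.003111, sinh(ωT) = 5.919235
x(T) = p + (x₀−p)·cosh(ωT) + (ẋ₀/ω)·sinh(ωT) ⇒ p·(1 − cosh) = x(T) − x₀·cosh − (ẋ₀/ω)·sinh
numerator   = -0.0452 − (-0.0756)·6.003111 − (-0.2106/4.0234)·5.919235 = 0.718470
denominator = 1 − 6.003111 = -5.003111
p = 0.718470 / -5.003111 = -0.1436

p = -0.1436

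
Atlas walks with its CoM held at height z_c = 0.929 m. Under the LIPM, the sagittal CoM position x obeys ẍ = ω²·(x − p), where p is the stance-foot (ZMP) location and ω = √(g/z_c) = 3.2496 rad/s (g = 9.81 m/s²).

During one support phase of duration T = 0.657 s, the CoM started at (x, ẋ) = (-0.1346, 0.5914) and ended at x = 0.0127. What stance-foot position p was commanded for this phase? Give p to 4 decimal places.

p = 0.0514

ωT = 3.2496·0.657 = 2.134987; cosh(ωT) = 4.287592, sinh(ωT) = 4.169346
x(T) = p + (x₀−p)·cosh(ωT) + (ẋ₀/ω)·sinh(ωT) ⇒ p·(1 − cosh) = x(T) − x₀·cosh − (ẋ₀/ω)·sinh
numerator   = 0.0127 − (-0.1346)·4.287592 − (0.5914/3.2496)·4.169346 = -0.168976
denominator = 1 − 4.287592 = -3.287592
p = -0.168976 / -3.287592 = 0.0514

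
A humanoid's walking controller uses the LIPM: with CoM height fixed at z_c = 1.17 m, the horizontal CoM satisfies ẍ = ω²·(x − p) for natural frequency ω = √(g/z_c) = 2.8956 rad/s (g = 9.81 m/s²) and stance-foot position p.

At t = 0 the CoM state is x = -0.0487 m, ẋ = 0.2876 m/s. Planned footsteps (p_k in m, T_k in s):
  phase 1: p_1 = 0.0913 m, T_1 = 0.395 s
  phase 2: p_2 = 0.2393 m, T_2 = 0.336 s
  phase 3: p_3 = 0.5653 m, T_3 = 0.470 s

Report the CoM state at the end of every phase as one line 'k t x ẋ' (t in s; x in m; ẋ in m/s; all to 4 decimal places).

phase 1: p=0.0913, T=0.395, ωT=1.143762, cosh=1.728586, sinh=1.409968; start (x,ẋ)=(-0.048700, 0.287600) → end (x,ẋ)=(-0.010660, -0.074437)
phase 2: p=0.2393, T=0.336, ωT=0.972922, cosh=1.511820, sinh=1.133843; start (x,ẋ)=(-0.010660, -0.074437) → end (x,ẋ)=(-0.167742, -0.933192)
phase 3: p=0.5653, T=0.470, ωT=1.360932, cosh=2.078124, sinh=1.821702; start (x,ẋ)=(-0.167742, -0.933192) → end (x,ẋ)=(-1.545148, -5.806025)

1 0.3950 -0.0107 -0.0744
2 0.7310 -0.1677 -0.9332
3 1.2010 -1.5451 -5.8060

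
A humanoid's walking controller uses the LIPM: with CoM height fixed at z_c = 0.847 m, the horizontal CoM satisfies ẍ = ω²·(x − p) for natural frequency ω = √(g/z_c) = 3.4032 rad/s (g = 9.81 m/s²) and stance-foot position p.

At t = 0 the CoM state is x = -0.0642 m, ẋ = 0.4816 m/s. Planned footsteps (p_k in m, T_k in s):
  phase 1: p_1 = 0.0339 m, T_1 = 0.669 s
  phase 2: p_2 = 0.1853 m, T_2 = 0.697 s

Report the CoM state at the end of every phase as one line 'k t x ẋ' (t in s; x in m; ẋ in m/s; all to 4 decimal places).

1 0.6690 0.2331 0.7617
2 1.3660 1.6331 4.9830

phase 1: p=0.0339, T=0.669, ωT=2.276741, cosh=4.923743, sinh=4.821125; start (x,ẋ)=(-0.064200, 0.481600) → end (x,ẋ)=(0.233137, 0.761723)
phase 2: p=0.1853, T=0.697, ωT=2.372030, cosh=5.406213, sinh=5.312922; start (x,ẋ)=(0.233137, 0.761723) → end (x,ẋ)=(1.633084, 4.982973)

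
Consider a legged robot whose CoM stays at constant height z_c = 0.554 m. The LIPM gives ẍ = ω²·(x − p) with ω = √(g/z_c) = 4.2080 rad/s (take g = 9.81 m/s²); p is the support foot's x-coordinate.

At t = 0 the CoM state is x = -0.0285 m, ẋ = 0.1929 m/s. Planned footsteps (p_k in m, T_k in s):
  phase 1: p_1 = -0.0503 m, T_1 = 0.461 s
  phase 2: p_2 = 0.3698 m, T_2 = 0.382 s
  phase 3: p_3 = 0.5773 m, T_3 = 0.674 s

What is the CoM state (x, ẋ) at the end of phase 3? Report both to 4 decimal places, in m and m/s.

phase 1: p=-0.0503, T=0.461, ωT=1.939888, cosh=3.550846, sinh=3.407126; start (x,ẋ)=(-0.028500, 0.192900) → end (x,ẋ)=(0.183295, 0.997509)
phase 2: p=0.3698, T=0.382, ωT=1.607456, cosh=2.595249, sinh=2.394852; start (x,ẋ)=(0.183295, 0.997509) → end (x,ẋ)=(0.453475, 0.709276)
phase 3: p=0.5773, T=0.674, ωT=2.836192, cosh=8.554681, sinh=8.496032; start (x,ẋ)=(0.453475, 0.709276) → end (x,ẋ)=(0.950059, 1.640728)

x = 0.9501, ẋ = 1.6407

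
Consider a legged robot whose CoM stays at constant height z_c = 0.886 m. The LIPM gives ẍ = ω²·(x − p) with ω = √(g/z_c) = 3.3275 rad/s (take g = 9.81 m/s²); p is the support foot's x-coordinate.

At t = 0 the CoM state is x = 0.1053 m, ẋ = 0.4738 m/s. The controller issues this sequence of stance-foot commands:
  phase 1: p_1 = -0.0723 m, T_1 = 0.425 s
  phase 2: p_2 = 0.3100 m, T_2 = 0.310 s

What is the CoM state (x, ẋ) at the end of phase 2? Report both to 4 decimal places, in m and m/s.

phase 1: p=-0.0723, T=0.425, ωT=1.414187, cosh=2.178133, sinh=1.935010; start (x,ẋ)=(0.105300, 0.473800) → end (x,ẋ)=(0.590061, 2.175521)
phase 2: p=0.3100, T=0.310, ωT=1.031525, cosh=1.580902, sinh=1.224439; start (x,ẋ)=(0.590061, 2.175521) → end (x,ẋ)=(1.553287, 4.580343)

x = 1.5533, ẋ = 4.5803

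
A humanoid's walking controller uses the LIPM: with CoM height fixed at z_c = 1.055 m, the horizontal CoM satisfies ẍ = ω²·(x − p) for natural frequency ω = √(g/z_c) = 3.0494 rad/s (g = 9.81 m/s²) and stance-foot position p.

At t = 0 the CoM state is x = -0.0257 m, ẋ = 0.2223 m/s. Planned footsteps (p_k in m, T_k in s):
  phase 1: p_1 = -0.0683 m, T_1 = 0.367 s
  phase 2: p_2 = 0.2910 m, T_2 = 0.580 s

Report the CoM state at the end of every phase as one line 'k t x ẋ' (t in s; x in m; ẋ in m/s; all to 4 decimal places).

1 0.3670 0.1036 0.5543
2 0.9470 0.2430 0.0458

phase 1: p=-0.0683, T=0.367, ωT=1.119130, cosh=1.694376, sinh=1.367812; start (x,ẋ)=(-0.025700, 0.222300) → end (x,ẋ)=(0.103593, 0.554345)
phase 2: p=0.2910, T=0.580, ωT=1.768652, cosh=3.016754, sinh=2.846191; start (x,ẋ)=(0.103593, 0.554345) → end (x,ẋ)=(0.243044, 0.045786)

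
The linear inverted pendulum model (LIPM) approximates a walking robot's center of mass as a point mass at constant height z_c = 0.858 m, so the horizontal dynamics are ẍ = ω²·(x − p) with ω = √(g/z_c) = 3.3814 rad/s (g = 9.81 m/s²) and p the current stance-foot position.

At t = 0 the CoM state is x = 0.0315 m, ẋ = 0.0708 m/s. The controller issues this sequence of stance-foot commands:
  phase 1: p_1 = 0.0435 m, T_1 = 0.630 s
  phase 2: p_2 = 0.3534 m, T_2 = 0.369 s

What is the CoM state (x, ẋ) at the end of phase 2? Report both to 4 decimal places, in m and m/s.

phase 1: p=0.0435, T=0.630, ωT=2.130282, cosh=4.268022, sinh=4.149218; start (x,ẋ)=(0.031500, 0.070800) → end (x,ẋ)=(0.079160, 0.133814)
phase 2: p=0.3534, T=0.369, ωT=1.247737, cosh=1.884803, sinh=1.597649; start (x,ẋ)=(0.079160, 0.133814) → end (x,ẋ)=(-0.100263, -1.229309)

x = -0.1003, ẋ = -1.2293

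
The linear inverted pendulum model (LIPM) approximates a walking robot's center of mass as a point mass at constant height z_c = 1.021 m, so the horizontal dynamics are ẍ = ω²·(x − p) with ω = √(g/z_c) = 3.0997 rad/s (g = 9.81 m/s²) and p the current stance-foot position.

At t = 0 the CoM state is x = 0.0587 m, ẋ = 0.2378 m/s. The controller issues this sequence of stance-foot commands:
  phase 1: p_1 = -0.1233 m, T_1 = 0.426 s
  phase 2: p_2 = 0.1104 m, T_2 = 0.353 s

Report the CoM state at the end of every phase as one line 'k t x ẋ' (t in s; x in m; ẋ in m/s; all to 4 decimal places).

phase 1: p=-0.1233, T=0.426, ωT=1.320472, cosh=2.006099, sinh=1.739090; start (x,ẋ)=(0.058700, 0.237800) → end (x,ẋ)=(0.375228, 1.458150)
phase 2: p=0.1104, T=0.353, ωT=1.094194, cosh=1.660792, sinh=1.325983; start (x,ẋ)=(0.375228, 1.458150) → end (x,ẋ)=(1.173988, 3.510167)

1 0.4260 0.3752 1.4582
2 0.7790 1.1740 3.5102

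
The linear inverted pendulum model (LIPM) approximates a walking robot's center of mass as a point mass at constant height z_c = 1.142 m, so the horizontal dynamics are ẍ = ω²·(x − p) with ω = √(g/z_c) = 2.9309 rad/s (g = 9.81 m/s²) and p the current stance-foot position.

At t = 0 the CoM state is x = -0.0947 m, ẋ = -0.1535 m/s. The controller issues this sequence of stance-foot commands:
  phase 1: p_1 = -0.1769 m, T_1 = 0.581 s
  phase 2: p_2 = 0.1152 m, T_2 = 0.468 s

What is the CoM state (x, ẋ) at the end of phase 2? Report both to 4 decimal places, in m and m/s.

phase 1: p=-0.1769, T=0.581, ωT=1.702853, cosh=2.835875, sinh=2.653712; start (x,ẋ)=(-0.094700, -0.153500) → end (x,ẋ)=(-0.082774, 0.204025)
phase 2: p=0.1152, T=0.468, ωT=1.371661, cosh=2.097789, sinh=1.844104; start (x,ẋ)=(-0.082774, 0.204025) → end (x,ẋ)=(-0.171736, -0.642024)

x = -0.1717, ẋ = -0.6420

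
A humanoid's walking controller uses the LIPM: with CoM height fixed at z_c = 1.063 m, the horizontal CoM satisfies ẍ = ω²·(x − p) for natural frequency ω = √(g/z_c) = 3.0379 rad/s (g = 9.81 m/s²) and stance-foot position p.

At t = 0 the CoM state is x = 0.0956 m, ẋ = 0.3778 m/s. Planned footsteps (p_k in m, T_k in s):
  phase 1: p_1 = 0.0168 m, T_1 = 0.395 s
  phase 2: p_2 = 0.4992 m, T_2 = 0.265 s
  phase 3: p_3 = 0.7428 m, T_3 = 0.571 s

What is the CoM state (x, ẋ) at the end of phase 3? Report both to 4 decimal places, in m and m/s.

phase 1: p=0.0168, T=0.395, ωT=1.199971, cosh=1.810611, sinh=1.509408; start (x,ẋ)=(0.095600, 0.377800) → end (x,ẋ)=(0.347189, 1.045381)
phase 2: p=0.4992, T=0.265, ωT=0.805044, cosh=1.341931, sinh=0.894863; start (x,ẋ)=(0.347189, 1.045381) → end (x,ẋ)=(0.603146, 0.989588)
phase 3: p=0.7428, T=0.571, ωT=1.734641, cosh=2.921678, sinh=2.745214; start (x,ẋ)=(0.603146, 0.989588) → end (x,ẋ)=(1.229023, 1.726588)

x = 1.2290, ẋ = 1.7266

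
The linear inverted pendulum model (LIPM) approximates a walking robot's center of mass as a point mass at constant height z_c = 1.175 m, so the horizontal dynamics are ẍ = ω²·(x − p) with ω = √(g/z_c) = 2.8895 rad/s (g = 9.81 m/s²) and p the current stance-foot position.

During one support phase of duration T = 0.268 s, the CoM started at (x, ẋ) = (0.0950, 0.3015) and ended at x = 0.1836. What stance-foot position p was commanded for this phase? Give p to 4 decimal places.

p = 0.0967

ωT = 2.8895·0.268 = 0.774386; cosh(ωT) = 1.315123, sinh(ωT) = 0.854137
x(T) = p + (x₀−p)·cosh(ωT) + (ẋ₀/ω)·sinh(ωT) ⇒ p·(1 − cosh) = x(T) − x₀·cosh − (ẋ₀/ω)·sinh
numerator   = 0.1836 − (0.0950)·1.315123 − (0.3015/2.8895)·0.854137 = -0.030460
denominator = 1 − 1.315123 = -0.315123
p = -0.030460 / -0.315123 = 0.0967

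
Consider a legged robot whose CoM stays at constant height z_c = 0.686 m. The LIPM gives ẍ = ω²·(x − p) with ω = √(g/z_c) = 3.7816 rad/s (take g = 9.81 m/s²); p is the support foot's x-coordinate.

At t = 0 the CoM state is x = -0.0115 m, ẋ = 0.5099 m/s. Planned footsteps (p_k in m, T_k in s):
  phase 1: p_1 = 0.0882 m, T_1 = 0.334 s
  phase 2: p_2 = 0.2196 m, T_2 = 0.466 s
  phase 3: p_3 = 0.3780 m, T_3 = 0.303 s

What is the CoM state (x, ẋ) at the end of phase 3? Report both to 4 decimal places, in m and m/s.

x = 0.0329, ẋ = -1.0739

phase 1: p=0.0882, T=0.334, ωT=1.263054, cosh=1.909497, sinh=1.626709; start (x,ẋ)=(-0.011500, 0.509900) → end (x,ẋ)=(0.117164, 0.360342)
phase 2: p=0.2196, T=0.466, ωT=1.762226, cosh=2.998525, sinh=2.826863; start (x,ẋ)=(0.117164, 0.360342) → end (x,ẋ)=(0.181809, -0.014555)
phase 3: p=0.3780, T=0.303, ωT=1.145825, cosh=1.731498, sinh=1.413536; start (x,ẋ)=(0.181809, -0.014555) → end (x,ẋ)=(0.032856, -1.073925)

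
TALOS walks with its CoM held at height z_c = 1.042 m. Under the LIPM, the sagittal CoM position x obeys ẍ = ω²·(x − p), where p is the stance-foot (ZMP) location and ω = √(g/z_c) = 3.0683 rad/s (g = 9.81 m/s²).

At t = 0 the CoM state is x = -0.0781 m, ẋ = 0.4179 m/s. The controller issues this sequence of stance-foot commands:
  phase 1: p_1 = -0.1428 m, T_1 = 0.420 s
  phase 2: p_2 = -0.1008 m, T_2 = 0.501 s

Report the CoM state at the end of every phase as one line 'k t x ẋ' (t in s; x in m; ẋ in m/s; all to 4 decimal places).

phase 1: p=-0.1428, T=0.420, ωT=1.288686, cosh=1.951824, sinh=1.676192; start (x,ẋ)=(-0.078100, 0.417900) → end (x,ẋ)=(0.211779, 1.148423)
phase 2: p=-0.1008, T=0.501, ωT=1.537218, cosh=2.433306, sinh=2.218327; start (x,ẋ)=(0.211779, 1.148423) → end (x,ẋ)=(1.490090, 4.922032)

1 0.4200 0.2118 1.1484
2 0.9210 1.4901 4.9220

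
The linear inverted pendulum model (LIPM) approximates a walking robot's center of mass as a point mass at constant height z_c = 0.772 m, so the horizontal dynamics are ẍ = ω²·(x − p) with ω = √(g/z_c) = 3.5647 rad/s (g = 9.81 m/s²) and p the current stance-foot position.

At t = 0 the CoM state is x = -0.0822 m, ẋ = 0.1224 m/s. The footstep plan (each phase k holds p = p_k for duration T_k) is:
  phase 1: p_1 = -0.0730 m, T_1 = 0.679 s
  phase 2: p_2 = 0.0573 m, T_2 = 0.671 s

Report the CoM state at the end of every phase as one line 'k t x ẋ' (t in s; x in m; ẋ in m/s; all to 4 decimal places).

1 0.6790 0.0665 0.5110
2 1.3500 0.8849 2.9940

phase 1: p=-0.0730, T=0.679, ωT=2.420431, cosh=5.669797, sinh=5.580914; start (x,ẋ)=(-0.082200, 0.122400) → end (x,ẋ)=(0.066468, 0.510956)
phase 2: p=0.0573, T=0.671, ωT=2.391914, cosh=5.512927, sinh=5.421472; start (x,ẋ)=(0.066468, 0.510956) → end (x,ẋ)=(0.884944, 2.994041)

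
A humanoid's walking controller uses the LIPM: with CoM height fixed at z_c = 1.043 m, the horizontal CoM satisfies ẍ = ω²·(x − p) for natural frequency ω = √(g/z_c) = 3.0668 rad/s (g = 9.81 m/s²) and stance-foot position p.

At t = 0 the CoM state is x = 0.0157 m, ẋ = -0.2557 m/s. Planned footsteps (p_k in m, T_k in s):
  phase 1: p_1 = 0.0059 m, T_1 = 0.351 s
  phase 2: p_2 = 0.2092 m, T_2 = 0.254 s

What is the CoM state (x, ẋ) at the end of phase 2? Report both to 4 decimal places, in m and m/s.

phase 1: p=0.0059, T=0.351, ωT=1.076447, cosh=1.637520, sinh=1.296715; start (x,ẋ)=(0.015700, -0.255700) → end (x,ẋ)=(-0.086168, -0.379741)
phase 2: p=0.2092, T=0.254, ωT=0.778967, cosh=1.319050, sinh=0.860170; start (x,ẋ)=(-0.086168, -0.379741) → end (x,ẋ)=(-0.286915, -1.280071)

x = -0.2869, ẋ = -1.2801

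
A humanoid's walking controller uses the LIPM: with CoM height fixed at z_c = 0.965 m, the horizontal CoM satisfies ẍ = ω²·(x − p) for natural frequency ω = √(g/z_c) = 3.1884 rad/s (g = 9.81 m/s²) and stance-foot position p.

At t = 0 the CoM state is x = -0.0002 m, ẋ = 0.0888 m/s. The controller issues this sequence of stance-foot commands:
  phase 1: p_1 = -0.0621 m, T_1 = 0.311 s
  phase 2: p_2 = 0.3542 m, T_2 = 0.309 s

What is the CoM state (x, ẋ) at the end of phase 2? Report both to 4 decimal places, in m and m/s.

phase 1: p=-0.0621, T=0.311, ωT=0.991592, cosh=1.533254, sinh=1.162269; start (x,ẋ)=(-0.000200, 0.088800) → end (x,ẋ)=(0.065179, 0.365541)
phase 2: p=0.3542, T=0.309, ωT=0.985216, cosh=1.525874, sinh=1.152515; start (x,ẋ)=(0.065179, 0.365541) → end (x,ẋ)=(0.045322, -0.504291)

x = 0.0453, ẋ = -0.5043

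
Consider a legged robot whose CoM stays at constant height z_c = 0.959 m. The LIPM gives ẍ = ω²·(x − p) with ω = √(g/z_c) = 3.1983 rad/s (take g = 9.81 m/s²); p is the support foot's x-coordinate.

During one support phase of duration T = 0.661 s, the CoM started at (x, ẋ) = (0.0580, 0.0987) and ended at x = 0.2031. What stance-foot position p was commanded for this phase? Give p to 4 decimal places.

ωT = 3.1983·0.661 = 2.114076; cosh(ωT) = 4.201338, sinh(ωT) = 4.080594
x(T) = p + (x₀−p)·cosh(ωT) + (ẋ₀/ω)·sinh(ωT) ⇒ p·(1 − cosh) = x(T) − x₀·cosh − (ẋ₀/ω)·sinh
numerator   = 0.2031 − (0.0580)·4.201338 − (0.0987/3.1983)·4.080594 = -0.166505
denominator = 1 − 4.201338 = -3.201338
p = -0.166505 / -3.201338 = 0.0520

p = 0.0520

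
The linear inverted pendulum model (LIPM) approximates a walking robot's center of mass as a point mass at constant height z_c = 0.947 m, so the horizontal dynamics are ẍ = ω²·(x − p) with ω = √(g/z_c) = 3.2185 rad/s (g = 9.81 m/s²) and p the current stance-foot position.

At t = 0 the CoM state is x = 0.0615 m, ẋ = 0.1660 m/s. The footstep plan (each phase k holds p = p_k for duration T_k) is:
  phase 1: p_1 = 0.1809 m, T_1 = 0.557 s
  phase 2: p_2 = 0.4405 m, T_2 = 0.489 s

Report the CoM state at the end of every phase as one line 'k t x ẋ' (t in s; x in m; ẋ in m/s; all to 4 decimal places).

1 0.5570 -0.0370 -0.6097
2 1.0460 -1.1984 -5.0825

phase 1: p=0.1809, T=0.557, ωT=1.792705, cosh=3.086091, sinh=2.919582; start (x,ẋ)=(0.061500, 0.166000) → end (x,ẋ)=(-0.036997, -0.609672)
phase 2: p=0.4405, T=0.489, ωT=1.573846, cosh=2.516210, sinh=2.308963; start (x,ẋ)=(-0.036997, -0.609672) → end (x,ẋ)=(-1.198362, -5.082528)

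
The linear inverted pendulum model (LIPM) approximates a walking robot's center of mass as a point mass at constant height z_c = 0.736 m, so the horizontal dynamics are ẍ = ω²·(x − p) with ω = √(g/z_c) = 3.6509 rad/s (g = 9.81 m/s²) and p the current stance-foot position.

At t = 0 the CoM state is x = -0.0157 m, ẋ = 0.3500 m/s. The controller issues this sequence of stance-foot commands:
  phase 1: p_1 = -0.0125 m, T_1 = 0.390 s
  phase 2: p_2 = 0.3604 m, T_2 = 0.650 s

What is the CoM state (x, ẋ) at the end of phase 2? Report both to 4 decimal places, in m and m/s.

x = 0.4060, ẋ = 0.3016

phase 1: p=-0.0125, T=0.390, ωT=1.423851, cosh=2.196934, sinh=1.956149; start (x,ẋ)=(-0.015700, 0.350000) → end (x,ẋ)=(0.168000, 0.746073)
phase 2: p=0.3604, T=0.650, ωT=2.373085, cosh=5.411819, sinh=5.318626; start (x,ẋ)=(0.168000, 0.746073) → end (x,ẋ)=(0.406042, 0.301626)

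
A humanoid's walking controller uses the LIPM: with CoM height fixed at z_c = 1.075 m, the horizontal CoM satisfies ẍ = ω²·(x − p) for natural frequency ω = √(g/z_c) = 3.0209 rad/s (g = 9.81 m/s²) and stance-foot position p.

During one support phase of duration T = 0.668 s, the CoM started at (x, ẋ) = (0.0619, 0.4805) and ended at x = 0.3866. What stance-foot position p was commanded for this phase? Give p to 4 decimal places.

p = 0.1549

ωT = 3.0209·0.668 = 2.017961; cosh(ωT) = 3.827949, sinh(ωT) = 3.695023
x(T) = p + (x₀−p)·cosh(ωT) + (ẋ₀/ω)·sinh(ωT) ⇒ p·(1 − cosh) = x(T) − x₀·cosh − (ẋ₀/ω)·sinh
numerator   = 0.3866 − (0.0619)·3.827949 − (0.4805/3.0209)·3.695023 = -0.438075
denominator = 1 − 3.827949 = -2.827949
p = -0.438075 / -2.827949 = 0.1549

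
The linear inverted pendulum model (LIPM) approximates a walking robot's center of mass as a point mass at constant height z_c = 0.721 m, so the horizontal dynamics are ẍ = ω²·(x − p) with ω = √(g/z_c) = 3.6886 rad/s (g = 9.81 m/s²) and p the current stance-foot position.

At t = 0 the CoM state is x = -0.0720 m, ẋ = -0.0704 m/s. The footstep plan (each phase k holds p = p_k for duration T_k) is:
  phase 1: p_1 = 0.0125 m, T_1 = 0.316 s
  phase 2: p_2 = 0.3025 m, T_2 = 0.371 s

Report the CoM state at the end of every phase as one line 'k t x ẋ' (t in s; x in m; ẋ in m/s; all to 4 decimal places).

1 0.3160 -0.1638 -0.5752
2 0.6870 -0.9596 -4.3639

phase 1: p=0.0125, T=0.316, ωT=1.165598, cosh=1.759788, sinh=1.448052; start (x,ẋ)=(-0.072000, -0.070400) → end (x,ẋ)=(-0.163839, -0.575227)
phase 2: p=0.3025, T=0.371, ωT=1.368471, cosh=2.091916, sinh=1.837420; start (x,ẋ)=(-0.163839, -0.575227) → end (x,ẋ)=(-0.959584, -4.363947)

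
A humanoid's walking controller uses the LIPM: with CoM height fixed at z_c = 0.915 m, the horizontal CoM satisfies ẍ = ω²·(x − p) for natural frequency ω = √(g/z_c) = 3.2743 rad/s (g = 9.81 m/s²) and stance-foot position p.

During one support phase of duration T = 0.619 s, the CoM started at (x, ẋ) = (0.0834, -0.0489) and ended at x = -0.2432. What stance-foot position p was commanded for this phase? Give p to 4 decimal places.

ωT = 3.2743·0.619 = 2.026792; cosh(ωT) = 3.860727, sinh(ωT) = 3.728970
x(T) = p + (x₀−p)·cosh(ωT) + (ẋ₀/ω)·sinh(ωT) ⇒ p·(1 − cosh) = x(T) − x₀·cosh − (ẋ₀/ω)·sinh
numerator   = -0.2432 − (0.0834)·3.860727 − (-0.0489/3.2743)·3.728970 = -0.509494
denominator = 1 − 3.860727 = -2.860727
p = -0.509494 / -2.860727 = 0.1781

p = 0.1781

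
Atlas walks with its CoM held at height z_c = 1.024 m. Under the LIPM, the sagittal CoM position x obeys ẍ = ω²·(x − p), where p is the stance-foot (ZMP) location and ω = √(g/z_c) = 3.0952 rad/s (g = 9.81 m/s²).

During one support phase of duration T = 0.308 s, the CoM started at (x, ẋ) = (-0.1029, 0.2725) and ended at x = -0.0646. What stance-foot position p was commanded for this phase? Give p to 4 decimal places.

p = 0.0174

ωT = 3.0952·0.308 = 0.953322; cosh(ωT) = 1.489886, sinh(ωT) = 1.104427
x(T) = p + (x₀−p)·cosh(ωT) + (ẋ₀/ω)·sinh(ωT) ⇒ p·(1 − cosh) = x(T) − x₀·cosh − (ẋ₀/ω)·sinh
numerator   = -0.0646 − (-0.1029)·1.489886 − (0.2725/3.0952)·1.104427 = -0.008524
denominator = 1 − 1.489886 = -0.489886
p = -0.008524 / -0.489886 = 0.0174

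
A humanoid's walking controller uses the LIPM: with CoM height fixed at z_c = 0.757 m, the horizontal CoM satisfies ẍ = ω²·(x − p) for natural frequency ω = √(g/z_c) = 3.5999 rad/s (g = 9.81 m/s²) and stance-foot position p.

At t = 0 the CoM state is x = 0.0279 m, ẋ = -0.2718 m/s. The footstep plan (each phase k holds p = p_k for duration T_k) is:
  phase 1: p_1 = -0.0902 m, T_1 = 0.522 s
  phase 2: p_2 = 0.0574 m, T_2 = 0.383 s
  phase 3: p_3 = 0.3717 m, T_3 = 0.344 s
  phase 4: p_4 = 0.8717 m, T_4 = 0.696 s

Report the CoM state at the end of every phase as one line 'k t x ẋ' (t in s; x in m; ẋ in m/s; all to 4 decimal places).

phase 1: p=-0.0902, T=0.522, ωT=1.879148, cosh=3.350321, sinh=3.197601; start (x,ẋ)=(0.027900, -0.271800) → end (x,ẋ)=(0.064047, 0.448837)
phase 2: p=0.0574, T=0.383, ωT=1.378762, cosh=2.110936, sinh=1.859046; start (x,ẋ)=(0.064047, 0.448837) → end (x,ẋ)=(0.303219, 0.991953)
phase 3: p=0.3717, T=0.344, ωT=1.238366, cosh=1.869914, sinh=1.580056; start (x,ẋ)=(0.303219, 0.991953) → end (x,ẋ)=(0.679031, 1.465342)
phase 4: p=0.8717, T=0.696, ωT=2.505530, cosh=6.165843, sinh=6.084211; start (x,ẋ)=(0.679031, 1.465342) → end (x,ẋ)=(2.160315, 4.815123)

1 0.5220 0.0640 0.4488
2 0.9050 0.3032 0.9920
3 1.2490 0.6790 1.4653
4 1.9450 2.1603 4.8151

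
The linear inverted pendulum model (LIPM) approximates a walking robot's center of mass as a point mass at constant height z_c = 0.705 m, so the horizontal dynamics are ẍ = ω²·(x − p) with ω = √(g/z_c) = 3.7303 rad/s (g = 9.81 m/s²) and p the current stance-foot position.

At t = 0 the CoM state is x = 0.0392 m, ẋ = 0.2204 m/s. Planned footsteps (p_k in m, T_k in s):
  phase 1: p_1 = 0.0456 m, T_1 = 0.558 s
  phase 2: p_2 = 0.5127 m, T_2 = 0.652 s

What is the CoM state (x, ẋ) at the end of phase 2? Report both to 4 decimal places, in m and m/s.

phase 1: p=0.0456, T=0.558, ωT=2.081507, cosh=4.070643, sinh=3.945901; start (x,ẋ)=(0.039200, 0.220400) → end (x,ẋ)=(0.252686, 0.802966)
phase 2: p=0.5127, T=0.652, ωT=2.432156, cosh=5.735620, sinh=5.647773; start (x,ẋ)=(0.252686, 0.802966) → end (x,ẋ)=(0.237072, -0.872432)

x = 0.2371, ẋ = -0.8724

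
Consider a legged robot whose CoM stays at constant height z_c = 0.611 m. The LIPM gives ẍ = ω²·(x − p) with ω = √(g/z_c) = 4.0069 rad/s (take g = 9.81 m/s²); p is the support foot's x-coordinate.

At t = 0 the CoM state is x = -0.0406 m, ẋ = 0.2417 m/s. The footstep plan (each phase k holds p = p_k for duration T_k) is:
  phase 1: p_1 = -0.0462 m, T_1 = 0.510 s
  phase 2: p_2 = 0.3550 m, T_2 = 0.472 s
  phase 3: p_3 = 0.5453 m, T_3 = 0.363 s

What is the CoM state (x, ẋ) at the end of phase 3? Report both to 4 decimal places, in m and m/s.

x = 1.6348, ẋ = 4.6012

phase 1: p=-0.0462, T=0.510, ωT=2.043519, cosh=3.923646, sinh=3.794074; start (x,ẋ)=(-0.040600, 0.241700) → end (x,ẋ)=(0.204635, 1.033479)
phase 2: p=0.3550, T=0.472, ωT=1.891257, cosh=3.389288, sinh=3.238406; start (x,ẋ)=(0.204635, 1.033479) → end (x,ẋ)=(0.680634, 1.551621)
phase 3: p=0.5453, T=0.363, ωT=1.454505, cosh=2.257939, sinh=2.024423; start (x,ẋ)=(0.680634, 1.551621) → end (x,ẋ)=(1.634807, 4.601245)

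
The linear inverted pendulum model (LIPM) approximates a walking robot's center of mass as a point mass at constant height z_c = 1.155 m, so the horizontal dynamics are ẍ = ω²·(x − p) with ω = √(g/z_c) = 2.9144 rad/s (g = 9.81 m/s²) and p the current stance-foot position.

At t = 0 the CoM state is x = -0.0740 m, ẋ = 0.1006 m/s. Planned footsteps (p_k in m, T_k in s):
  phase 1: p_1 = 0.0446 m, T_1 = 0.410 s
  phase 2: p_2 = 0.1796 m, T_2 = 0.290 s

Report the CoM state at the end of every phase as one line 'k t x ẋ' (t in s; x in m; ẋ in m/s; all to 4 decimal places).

phase 1: p=0.0446, T=0.410, ωT=1.194904, cosh=1.802987, sinh=1.500254; start (x,ẋ)=(-0.074000, 0.100600) → end (x,ẋ)=(-0.117448, -0.337179)
phase 2: p=0.1796, T=0.290, ωT=0.845176, cosh=1.378935, sinh=0.949453; start (x,ẋ)=(-0.117448, -0.337179) → end (x,ẋ)=(-0.339856, -1.286905)

1 0.4100 -0.1174 -0.3372
2 0.7000 -0.3399 -1.2869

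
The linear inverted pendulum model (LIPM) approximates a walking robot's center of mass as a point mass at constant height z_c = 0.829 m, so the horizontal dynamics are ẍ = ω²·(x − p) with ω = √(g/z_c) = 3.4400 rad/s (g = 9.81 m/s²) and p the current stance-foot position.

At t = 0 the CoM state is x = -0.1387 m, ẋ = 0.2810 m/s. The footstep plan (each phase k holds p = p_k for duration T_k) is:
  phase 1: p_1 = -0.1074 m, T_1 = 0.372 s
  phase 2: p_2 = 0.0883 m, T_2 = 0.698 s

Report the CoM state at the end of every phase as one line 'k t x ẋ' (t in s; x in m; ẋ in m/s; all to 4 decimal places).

phase 1: p=-0.1074, T=0.372, ωT=1.279680, cosh=1.936808, sinh=1.658681; start (x,ẋ)=(-0.138700, 0.281000) → end (x,ẋ)=(-0.032531, 0.365649)
phase 2: p=0.0883, T=0.698, ωT=2.401120, cosh=5.563073, sinh=5.472456; start (x,ẋ)=(-0.032531, 0.365649) → end (x,ẋ)=(-0.002205, -0.240539)

1 0.3720 -0.0325 0.3656
2 1.0700 -0.0022 -0.2405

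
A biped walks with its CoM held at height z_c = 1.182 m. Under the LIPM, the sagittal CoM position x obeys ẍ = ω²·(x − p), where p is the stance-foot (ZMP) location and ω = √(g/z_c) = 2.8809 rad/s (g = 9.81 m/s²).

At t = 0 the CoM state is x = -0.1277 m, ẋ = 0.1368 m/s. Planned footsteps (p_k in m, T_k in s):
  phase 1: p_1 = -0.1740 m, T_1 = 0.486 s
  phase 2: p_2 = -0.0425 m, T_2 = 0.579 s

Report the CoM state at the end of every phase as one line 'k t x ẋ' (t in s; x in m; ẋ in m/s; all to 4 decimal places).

1 0.4860 0.0160 0.5483
2 1.0650 0.6048 1.9364

phase 1: p=-0.1740, T=0.486, ωT=1.400117, cosh=2.151122, sinh=1.904554; start (x,ẋ)=(-0.127700, 0.136800) → end (x,ẋ)=(0.016035, 0.548314)
phase 2: p=-0.0425, T=0.579, ωT=1.668041, cosh=2.745194, sinh=2.556578; start (x,ẋ)=(0.016035, 0.548314) → end (x,ẋ)=(0.604776, 1.936352)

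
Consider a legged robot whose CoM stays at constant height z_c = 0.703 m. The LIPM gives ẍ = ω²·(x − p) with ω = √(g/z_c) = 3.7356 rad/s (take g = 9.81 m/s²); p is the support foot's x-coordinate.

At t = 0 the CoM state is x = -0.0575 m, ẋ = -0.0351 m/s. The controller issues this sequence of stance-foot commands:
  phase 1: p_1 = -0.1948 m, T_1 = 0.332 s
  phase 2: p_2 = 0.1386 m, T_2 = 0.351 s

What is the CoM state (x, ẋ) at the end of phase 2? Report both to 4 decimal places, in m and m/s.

phase 1: p=-0.1948, T=0.332, ωT=1.240219, cosh=1.872846, sinh=1.583525; start (x,ẋ)=(-0.057500, -0.035100) → end (x,ẋ)=(0.047463, 0.746450)
phase 2: p=0.1386, T=0.351, ωT=1.311196, cosh=1.990053, sinh=1.720555; start (x,ẋ)=(0.047463, 0.746450) → end (x,ẋ)=(0.301034, 0.899708)

x = 0.3010, ẋ = 0.8997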